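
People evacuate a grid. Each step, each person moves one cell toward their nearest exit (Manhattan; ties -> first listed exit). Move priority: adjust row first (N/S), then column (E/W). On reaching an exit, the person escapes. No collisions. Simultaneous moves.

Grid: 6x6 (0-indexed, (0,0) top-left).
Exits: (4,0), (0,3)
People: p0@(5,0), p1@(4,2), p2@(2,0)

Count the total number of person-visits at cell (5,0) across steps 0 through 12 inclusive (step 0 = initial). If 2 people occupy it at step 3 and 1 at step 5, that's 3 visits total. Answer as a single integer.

Answer: 1

Derivation:
Step 0: p0@(5,0) p1@(4,2) p2@(2,0) -> at (5,0): 1 [p0], cum=1
Step 1: p0@ESC p1@(4,1) p2@(3,0) -> at (5,0): 0 [-], cum=1
Step 2: p0@ESC p1@ESC p2@ESC -> at (5,0): 0 [-], cum=1
Total visits = 1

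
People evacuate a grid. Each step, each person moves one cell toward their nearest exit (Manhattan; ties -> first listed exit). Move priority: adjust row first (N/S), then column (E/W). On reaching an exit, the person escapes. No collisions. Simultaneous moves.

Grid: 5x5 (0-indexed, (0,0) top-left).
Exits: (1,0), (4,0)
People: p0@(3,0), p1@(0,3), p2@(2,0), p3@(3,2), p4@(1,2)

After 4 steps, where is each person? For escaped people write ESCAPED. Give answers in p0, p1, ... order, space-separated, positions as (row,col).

Step 1: p0:(3,0)->(4,0)->EXIT | p1:(0,3)->(1,3) | p2:(2,0)->(1,0)->EXIT | p3:(3,2)->(4,2) | p4:(1,2)->(1,1)
Step 2: p0:escaped | p1:(1,3)->(1,2) | p2:escaped | p3:(4,2)->(4,1) | p4:(1,1)->(1,0)->EXIT
Step 3: p0:escaped | p1:(1,2)->(1,1) | p2:escaped | p3:(4,1)->(4,0)->EXIT | p4:escaped
Step 4: p0:escaped | p1:(1,1)->(1,0)->EXIT | p2:escaped | p3:escaped | p4:escaped

ESCAPED ESCAPED ESCAPED ESCAPED ESCAPED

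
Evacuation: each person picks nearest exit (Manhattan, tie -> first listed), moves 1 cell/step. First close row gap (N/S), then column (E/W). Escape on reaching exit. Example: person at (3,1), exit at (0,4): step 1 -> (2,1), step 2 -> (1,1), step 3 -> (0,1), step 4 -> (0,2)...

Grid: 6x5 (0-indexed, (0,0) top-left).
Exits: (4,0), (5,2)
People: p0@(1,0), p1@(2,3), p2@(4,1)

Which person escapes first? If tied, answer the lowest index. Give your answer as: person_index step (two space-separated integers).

Step 1: p0:(1,0)->(2,0) | p1:(2,3)->(3,3) | p2:(4,1)->(4,0)->EXIT
Step 2: p0:(2,0)->(3,0) | p1:(3,3)->(4,3) | p2:escaped
Step 3: p0:(3,0)->(4,0)->EXIT | p1:(4,3)->(5,3) | p2:escaped
Step 4: p0:escaped | p1:(5,3)->(5,2)->EXIT | p2:escaped
Exit steps: [3, 4, 1]
First to escape: p2 at step 1

Answer: 2 1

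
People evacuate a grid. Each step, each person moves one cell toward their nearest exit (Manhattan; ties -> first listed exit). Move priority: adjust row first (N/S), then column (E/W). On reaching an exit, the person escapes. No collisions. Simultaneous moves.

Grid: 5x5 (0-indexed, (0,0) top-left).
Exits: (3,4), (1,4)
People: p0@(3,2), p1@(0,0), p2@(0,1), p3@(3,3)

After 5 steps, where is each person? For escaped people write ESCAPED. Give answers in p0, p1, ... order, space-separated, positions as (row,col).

Step 1: p0:(3,2)->(3,3) | p1:(0,0)->(1,0) | p2:(0,1)->(1,1) | p3:(3,3)->(3,4)->EXIT
Step 2: p0:(3,3)->(3,4)->EXIT | p1:(1,0)->(1,1) | p2:(1,1)->(1,2) | p3:escaped
Step 3: p0:escaped | p1:(1,1)->(1,2) | p2:(1,2)->(1,3) | p3:escaped
Step 4: p0:escaped | p1:(1,2)->(1,3) | p2:(1,3)->(1,4)->EXIT | p3:escaped
Step 5: p0:escaped | p1:(1,3)->(1,4)->EXIT | p2:escaped | p3:escaped

ESCAPED ESCAPED ESCAPED ESCAPED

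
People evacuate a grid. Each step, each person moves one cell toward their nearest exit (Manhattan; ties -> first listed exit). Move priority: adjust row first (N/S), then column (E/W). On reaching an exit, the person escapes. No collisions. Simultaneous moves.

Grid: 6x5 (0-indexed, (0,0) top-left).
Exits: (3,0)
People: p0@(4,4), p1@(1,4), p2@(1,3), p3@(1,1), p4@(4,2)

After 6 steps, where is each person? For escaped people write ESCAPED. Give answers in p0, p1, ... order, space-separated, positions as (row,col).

Step 1: p0:(4,4)->(3,4) | p1:(1,4)->(2,4) | p2:(1,3)->(2,3) | p3:(1,1)->(2,1) | p4:(4,2)->(3,2)
Step 2: p0:(3,4)->(3,3) | p1:(2,4)->(3,4) | p2:(2,3)->(3,3) | p3:(2,1)->(3,1) | p4:(3,2)->(3,1)
Step 3: p0:(3,3)->(3,2) | p1:(3,4)->(3,3) | p2:(3,3)->(3,2) | p3:(3,1)->(3,0)->EXIT | p4:(3,1)->(3,0)->EXIT
Step 4: p0:(3,2)->(3,1) | p1:(3,3)->(3,2) | p2:(3,2)->(3,1) | p3:escaped | p4:escaped
Step 5: p0:(3,1)->(3,0)->EXIT | p1:(3,2)->(3,1) | p2:(3,1)->(3,0)->EXIT | p3:escaped | p4:escaped
Step 6: p0:escaped | p1:(3,1)->(3,0)->EXIT | p2:escaped | p3:escaped | p4:escaped

ESCAPED ESCAPED ESCAPED ESCAPED ESCAPED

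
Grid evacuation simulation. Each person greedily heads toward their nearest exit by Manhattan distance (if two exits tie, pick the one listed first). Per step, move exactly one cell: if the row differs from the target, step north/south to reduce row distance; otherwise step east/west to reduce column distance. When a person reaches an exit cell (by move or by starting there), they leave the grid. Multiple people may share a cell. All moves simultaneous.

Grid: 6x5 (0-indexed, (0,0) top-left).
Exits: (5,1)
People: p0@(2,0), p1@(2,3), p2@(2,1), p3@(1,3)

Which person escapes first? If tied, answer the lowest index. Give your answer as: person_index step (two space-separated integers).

Step 1: p0:(2,0)->(3,0) | p1:(2,3)->(3,3) | p2:(2,1)->(3,1) | p3:(1,3)->(2,3)
Step 2: p0:(3,0)->(4,0) | p1:(3,3)->(4,3) | p2:(3,1)->(4,1) | p3:(2,3)->(3,3)
Step 3: p0:(4,0)->(5,0) | p1:(4,3)->(5,3) | p2:(4,1)->(5,1)->EXIT | p3:(3,3)->(4,3)
Step 4: p0:(5,0)->(5,1)->EXIT | p1:(5,3)->(5,2) | p2:escaped | p3:(4,3)->(5,3)
Step 5: p0:escaped | p1:(5,2)->(5,1)->EXIT | p2:escaped | p3:(5,3)->(5,2)
Step 6: p0:escaped | p1:escaped | p2:escaped | p3:(5,2)->(5,1)->EXIT
Exit steps: [4, 5, 3, 6]
First to escape: p2 at step 3

Answer: 2 3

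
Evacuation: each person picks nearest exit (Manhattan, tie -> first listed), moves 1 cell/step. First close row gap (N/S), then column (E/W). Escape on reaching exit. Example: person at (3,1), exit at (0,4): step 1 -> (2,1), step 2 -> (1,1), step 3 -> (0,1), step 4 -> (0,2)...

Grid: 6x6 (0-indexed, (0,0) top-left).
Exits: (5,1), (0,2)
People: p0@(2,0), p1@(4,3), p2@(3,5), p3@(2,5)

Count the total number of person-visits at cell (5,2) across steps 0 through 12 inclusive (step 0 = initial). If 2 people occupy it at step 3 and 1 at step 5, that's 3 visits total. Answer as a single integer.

Answer: 2

Derivation:
Step 0: p0@(2,0) p1@(4,3) p2@(3,5) p3@(2,5) -> at (5,2): 0 [-], cum=0
Step 1: p0@(3,0) p1@(5,3) p2@(4,5) p3@(1,5) -> at (5,2): 0 [-], cum=0
Step 2: p0@(4,0) p1@(5,2) p2@(5,5) p3@(0,5) -> at (5,2): 1 [p1], cum=1
Step 3: p0@(5,0) p1@ESC p2@(5,4) p3@(0,4) -> at (5,2): 0 [-], cum=1
Step 4: p0@ESC p1@ESC p2@(5,3) p3@(0,3) -> at (5,2): 0 [-], cum=1
Step 5: p0@ESC p1@ESC p2@(5,2) p3@ESC -> at (5,2): 1 [p2], cum=2
Step 6: p0@ESC p1@ESC p2@ESC p3@ESC -> at (5,2): 0 [-], cum=2
Total visits = 2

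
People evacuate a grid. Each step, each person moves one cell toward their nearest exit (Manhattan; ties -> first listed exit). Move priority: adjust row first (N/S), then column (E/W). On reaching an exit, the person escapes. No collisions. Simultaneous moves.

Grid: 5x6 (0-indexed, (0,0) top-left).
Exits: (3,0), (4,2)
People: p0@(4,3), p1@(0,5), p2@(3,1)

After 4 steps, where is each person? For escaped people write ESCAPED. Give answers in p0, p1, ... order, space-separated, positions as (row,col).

Step 1: p0:(4,3)->(4,2)->EXIT | p1:(0,5)->(1,5) | p2:(3,1)->(3,0)->EXIT
Step 2: p0:escaped | p1:(1,5)->(2,5) | p2:escaped
Step 3: p0:escaped | p1:(2,5)->(3,5) | p2:escaped
Step 4: p0:escaped | p1:(3,5)->(4,5) | p2:escaped

ESCAPED (4,5) ESCAPED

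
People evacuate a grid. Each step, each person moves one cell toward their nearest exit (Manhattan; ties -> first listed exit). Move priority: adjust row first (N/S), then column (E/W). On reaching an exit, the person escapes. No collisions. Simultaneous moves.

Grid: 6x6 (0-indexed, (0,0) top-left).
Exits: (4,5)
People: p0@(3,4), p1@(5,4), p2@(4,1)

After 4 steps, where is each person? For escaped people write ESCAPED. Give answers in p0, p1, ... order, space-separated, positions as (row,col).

Step 1: p0:(3,4)->(4,4) | p1:(5,4)->(4,4) | p2:(4,1)->(4,2)
Step 2: p0:(4,4)->(4,5)->EXIT | p1:(4,4)->(4,5)->EXIT | p2:(4,2)->(4,3)
Step 3: p0:escaped | p1:escaped | p2:(4,3)->(4,4)
Step 4: p0:escaped | p1:escaped | p2:(4,4)->(4,5)->EXIT

ESCAPED ESCAPED ESCAPED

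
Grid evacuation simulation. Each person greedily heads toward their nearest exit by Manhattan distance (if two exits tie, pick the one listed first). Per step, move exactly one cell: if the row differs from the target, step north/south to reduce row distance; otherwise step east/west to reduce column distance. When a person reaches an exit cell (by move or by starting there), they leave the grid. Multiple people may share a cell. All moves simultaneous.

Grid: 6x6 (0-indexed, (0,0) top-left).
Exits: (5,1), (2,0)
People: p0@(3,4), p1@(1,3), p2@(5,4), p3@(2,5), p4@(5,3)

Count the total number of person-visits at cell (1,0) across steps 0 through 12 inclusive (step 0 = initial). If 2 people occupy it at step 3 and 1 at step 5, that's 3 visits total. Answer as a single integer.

Step 0: p0@(3,4) p1@(1,3) p2@(5,4) p3@(2,5) p4@(5,3) -> at (1,0): 0 [-], cum=0
Step 1: p0@(4,4) p1@(2,3) p2@(5,3) p3@(2,4) p4@(5,2) -> at (1,0): 0 [-], cum=0
Step 2: p0@(5,4) p1@(2,2) p2@(5,2) p3@(2,3) p4@ESC -> at (1,0): 0 [-], cum=0
Step 3: p0@(5,3) p1@(2,1) p2@ESC p3@(2,2) p4@ESC -> at (1,0): 0 [-], cum=0
Step 4: p0@(5,2) p1@ESC p2@ESC p3@(2,1) p4@ESC -> at (1,0): 0 [-], cum=0
Step 5: p0@ESC p1@ESC p2@ESC p3@ESC p4@ESC -> at (1,0): 0 [-], cum=0
Total visits = 0

Answer: 0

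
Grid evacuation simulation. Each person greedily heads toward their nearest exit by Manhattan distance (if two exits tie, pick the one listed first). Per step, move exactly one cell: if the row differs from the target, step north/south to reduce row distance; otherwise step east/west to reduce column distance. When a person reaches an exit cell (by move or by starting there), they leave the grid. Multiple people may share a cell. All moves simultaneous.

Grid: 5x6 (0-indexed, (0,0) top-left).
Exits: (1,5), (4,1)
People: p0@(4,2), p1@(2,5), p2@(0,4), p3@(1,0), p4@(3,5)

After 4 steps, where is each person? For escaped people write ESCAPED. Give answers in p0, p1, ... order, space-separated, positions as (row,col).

Step 1: p0:(4,2)->(4,1)->EXIT | p1:(2,5)->(1,5)->EXIT | p2:(0,4)->(1,4) | p3:(1,0)->(2,0) | p4:(3,5)->(2,5)
Step 2: p0:escaped | p1:escaped | p2:(1,4)->(1,5)->EXIT | p3:(2,0)->(3,0) | p4:(2,5)->(1,5)->EXIT
Step 3: p0:escaped | p1:escaped | p2:escaped | p3:(3,0)->(4,0) | p4:escaped
Step 4: p0:escaped | p1:escaped | p2:escaped | p3:(4,0)->(4,1)->EXIT | p4:escaped

ESCAPED ESCAPED ESCAPED ESCAPED ESCAPED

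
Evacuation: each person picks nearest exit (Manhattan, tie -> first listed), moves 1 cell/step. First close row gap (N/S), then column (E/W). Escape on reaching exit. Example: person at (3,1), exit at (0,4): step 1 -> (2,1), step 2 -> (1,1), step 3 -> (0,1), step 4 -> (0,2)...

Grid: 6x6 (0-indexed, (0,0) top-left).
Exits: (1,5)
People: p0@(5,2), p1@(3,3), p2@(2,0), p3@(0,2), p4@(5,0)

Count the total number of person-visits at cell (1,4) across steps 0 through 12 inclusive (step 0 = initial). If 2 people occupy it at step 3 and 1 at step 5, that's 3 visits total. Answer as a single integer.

Answer: 5

Derivation:
Step 0: p0@(5,2) p1@(3,3) p2@(2,0) p3@(0,2) p4@(5,0) -> at (1,4): 0 [-], cum=0
Step 1: p0@(4,2) p1@(2,3) p2@(1,0) p3@(1,2) p4@(4,0) -> at (1,4): 0 [-], cum=0
Step 2: p0@(3,2) p1@(1,3) p2@(1,1) p3@(1,3) p4@(3,0) -> at (1,4): 0 [-], cum=0
Step 3: p0@(2,2) p1@(1,4) p2@(1,2) p3@(1,4) p4@(2,0) -> at (1,4): 2 [p1,p3], cum=2
Step 4: p0@(1,2) p1@ESC p2@(1,3) p3@ESC p4@(1,0) -> at (1,4): 0 [-], cum=2
Step 5: p0@(1,3) p1@ESC p2@(1,4) p3@ESC p4@(1,1) -> at (1,4): 1 [p2], cum=3
Step 6: p0@(1,4) p1@ESC p2@ESC p3@ESC p4@(1,2) -> at (1,4): 1 [p0], cum=4
Step 7: p0@ESC p1@ESC p2@ESC p3@ESC p4@(1,3) -> at (1,4): 0 [-], cum=4
Step 8: p0@ESC p1@ESC p2@ESC p3@ESC p4@(1,4) -> at (1,4): 1 [p4], cum=5
Step 9: p0@ESC p1@ESC p2@ESC p3@ESC p4@ESC -> at (1,4): 0 [-], cum=5
Total visits = 5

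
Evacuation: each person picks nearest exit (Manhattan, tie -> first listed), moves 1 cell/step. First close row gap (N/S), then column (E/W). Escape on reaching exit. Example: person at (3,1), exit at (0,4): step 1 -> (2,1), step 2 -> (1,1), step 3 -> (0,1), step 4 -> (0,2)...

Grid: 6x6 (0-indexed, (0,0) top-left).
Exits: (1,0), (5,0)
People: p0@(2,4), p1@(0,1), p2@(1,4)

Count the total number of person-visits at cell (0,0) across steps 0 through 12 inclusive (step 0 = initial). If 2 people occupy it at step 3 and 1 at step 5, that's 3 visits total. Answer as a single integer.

Answer: 0

Derivation:
Step 0: p0@(2,4) p1@(0,1) p2@(1,4) -> at (0,0): 0 [-], cum=0
Step 1: p0@(1,4) p1@(1,1) p2@(1,3) -> at (0,0): 0 [-], cum=0
Step 2: p0@(1,3) p1@ESC p2@(1,2) -> at (0,0): 0 [-], cum=0
Step 3: p0@(1,2) p1@ESC p2@(1,1) -> at (0,0): 0 [-], cum=0
Step 4: p0@(1,1) p1@ESC p2@ESC -> at (0,0): 0 [-], cum=0
Step 5: p0@ESC p1@ESC p2@ESC -> at (0,0): 0 [-], cum=0
Total visits = 0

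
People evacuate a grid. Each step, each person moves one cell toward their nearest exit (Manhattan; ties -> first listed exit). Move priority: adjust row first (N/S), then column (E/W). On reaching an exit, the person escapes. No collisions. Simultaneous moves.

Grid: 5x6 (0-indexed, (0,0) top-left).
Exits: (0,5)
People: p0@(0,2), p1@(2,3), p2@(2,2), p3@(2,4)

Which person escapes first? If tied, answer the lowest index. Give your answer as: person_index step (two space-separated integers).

Step 1: p0:(0,2)->(0,3) | p1:(2,3)->(1,3) | p2:(2,2)->(1,2) | p3:(2,4)->(1,4)
Step 2: p0:(0,3)->(0,4) | p1:(1,3)->(0,3) | p2:(1,2)->(0,2) | p3:(1,4)->(0,4)
Step 3: p0:(0,4)->(0,5)->EXIT | p1:(0,3)->(0,4) | p2:(0,2)->(0,3) | p3:(0,4)->(0,5)->EXIT
Step 4: p0:escaped | p1:(0,4)->(0,5)->EXIT | p2:(0,3)->(0,4) | p3:escaped
Step 5: p0:escaped | p1:escaped | p2:(0,4)->(0,5)->EXIT | p3:escaped
Exit steps: [3, 4, 5, 3]
First to escape: p0 at step 3

Answer: 0 3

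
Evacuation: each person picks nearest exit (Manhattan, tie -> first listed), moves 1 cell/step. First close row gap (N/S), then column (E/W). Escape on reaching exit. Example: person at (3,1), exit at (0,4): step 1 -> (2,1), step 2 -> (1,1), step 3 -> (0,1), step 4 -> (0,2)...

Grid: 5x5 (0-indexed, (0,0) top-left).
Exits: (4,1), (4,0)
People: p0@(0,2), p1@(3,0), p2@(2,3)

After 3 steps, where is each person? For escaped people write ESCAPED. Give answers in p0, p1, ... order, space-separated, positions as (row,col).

Step 1: p0:(0,2)->(1,2) | p1:(3,0)->(4,0)->EXIT | p2:(2,3)->(3,3)
Step 2: p0:(1,2)->(2,2) | p1:escaped | p2:(3,3)->(4,3)
Step 3: p0:(2,2)->(3,2) | p1:escaped | p2:(4,3)->(4,2)

(3,2) ESCAPED (4,2)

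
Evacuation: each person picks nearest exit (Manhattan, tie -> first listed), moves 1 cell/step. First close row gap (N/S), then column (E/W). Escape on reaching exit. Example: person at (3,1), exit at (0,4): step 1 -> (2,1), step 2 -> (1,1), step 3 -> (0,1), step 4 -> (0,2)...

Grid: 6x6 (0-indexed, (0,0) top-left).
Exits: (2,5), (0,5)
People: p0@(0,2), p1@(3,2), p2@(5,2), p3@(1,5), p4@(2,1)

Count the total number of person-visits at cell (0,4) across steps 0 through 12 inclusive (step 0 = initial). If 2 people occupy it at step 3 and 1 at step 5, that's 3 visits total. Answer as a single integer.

Step 0: p0@(0,2) p1@(3,2) p2@(5,2) p3@(1,5) p4@(2,1) -> at (0,4): 0 [-], cum=0
Step 1: p0@(0,3) p1@(2,2) p2@(4,2) p3@ESC p4@(2,2) -> at (0,4): 0 [-], cum=0
Step 2: p0@(0,4) p1@(2,3) p2@(3,2) p3@ESC p4@(2,3) -> at (0,4): 1 [p0], cum=1
Step 3: p0@ESC p1@(2,4) p2@(2,2) p3@ESC p4@(2,4) -> at (0,4): 0 [-], cum=1
Step 4: p0@ESC p1@ESC p2@(2,3) p3@ESC p4@ESC -> at (0,4): 0 [-], cum=1
Step 5: p0@ESC p1@ESC p2@(2,4) p3@ESC p4@ESC -> at (0,4): 0 [-], cum=1
Step 6: p0@ESC p1@ESC p2@ESC p3@ESC p4@ESC -> at (0,4): 0 [-], cum=1
Total visits = 1

Answer: 1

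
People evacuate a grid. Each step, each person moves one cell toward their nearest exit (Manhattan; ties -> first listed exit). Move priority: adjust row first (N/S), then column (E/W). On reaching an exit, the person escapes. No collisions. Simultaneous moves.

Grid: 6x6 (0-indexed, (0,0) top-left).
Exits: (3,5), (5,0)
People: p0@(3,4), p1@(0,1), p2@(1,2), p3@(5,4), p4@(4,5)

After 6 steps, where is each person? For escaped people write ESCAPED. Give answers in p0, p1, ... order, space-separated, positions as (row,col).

Step 1: p0:(3,4)->(3,5)->EXIT | p1:(0,1)->(1,1) | p2:(1,2)->(2,2) | p3:(5,4)->(4,4) | p4:(4,5)->(3,5)->EXIT
Step 2: p0:escaped | p1:(1,1)->(2,1) | p2:(2,2)->(3,2) | p3:(4,4)->(3,4) | p4:escaped
Step 3: p0:escaped | p1:(2,1)->(3,1) | p2:(3,2)->(3,3) | p3:(3,4)->(3,5)->EXIT | p4:escaped
Step 4: p0:escaped | p1:(3,1)->(4,1) | p2:(3,3)->(3,4) | p3:escaped | p4:escaped
Step 5: p0:escaped | p1:(4,1)->(5,1) | p2:(3,4)->(3,5)->EXIT | p3:escaped | p4:escaped
Step 6: p0:escaped | p1:(5,1)->(5,0)->EXIT | p2:escaped | p3:escaped | p4:escaped

ESCAPED ESCAPED ESCAPED ESCAPED ESCAPED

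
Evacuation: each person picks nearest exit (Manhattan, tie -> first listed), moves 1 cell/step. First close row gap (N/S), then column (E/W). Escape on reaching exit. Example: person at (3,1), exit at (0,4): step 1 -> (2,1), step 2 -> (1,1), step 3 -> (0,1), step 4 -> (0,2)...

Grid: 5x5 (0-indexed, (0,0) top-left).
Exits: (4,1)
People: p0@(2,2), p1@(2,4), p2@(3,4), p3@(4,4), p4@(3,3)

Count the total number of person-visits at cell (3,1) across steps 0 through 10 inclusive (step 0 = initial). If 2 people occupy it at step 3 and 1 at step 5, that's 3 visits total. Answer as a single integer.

Step 0: p0@(2,2) p1@(2,4) p2@(3,4) p3@(4,4) p4@(3,3) -> at (3,1): 0 [-], cum=0
Step 1: p0@(3,2) p1@(3,4) p2@(4,4) p3@(4,3) p4@(4,3) -> at (3,1): 0 [-], cum=0
Step 2: p0@(4,2) p1@(4,4) p2@(4,3) p3@(4,2) p4@(4,2) -> at (3,1): 0 [-], cum=0
Step 3: p0@ESC p1@(4,3) p2@(4,2) p3@ESC p4@ESC -> at (3,1): 0 [-], cum=0
Step 4: p0@ESC p1@(4,2) p2@ESC p3@ESC p4@ESC -> at (3,1): 0 [-], cum=0
Step 5: p0@ESC p1@ESC p2@ESC p3@ESC p4@ESC -> at (3,1): 0 [-], cum=0
Total visits = 0

Answer: 0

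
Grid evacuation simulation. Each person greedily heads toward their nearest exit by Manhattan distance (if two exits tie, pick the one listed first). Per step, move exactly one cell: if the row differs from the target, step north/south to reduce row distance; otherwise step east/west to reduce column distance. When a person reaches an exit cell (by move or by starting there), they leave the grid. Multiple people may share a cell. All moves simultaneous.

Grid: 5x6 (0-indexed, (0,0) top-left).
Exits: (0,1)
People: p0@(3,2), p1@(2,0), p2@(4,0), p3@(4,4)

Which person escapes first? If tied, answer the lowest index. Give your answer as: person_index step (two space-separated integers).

Step 1: p0:(3,2)->(2,2) | p1:(2,0)->(1,0) | p2:(4,0)->(3,0) | p3:(4,4)->(3,4)
Step 2: p0:(2,2)->(1,2) | p1:(1,0)->(0,0) | p2:(3,0)->(2,0) | p3:(3,4)->(2,4)
Step 3: p0:(1,2)->(0,2) | p1:(0,0)->(0,1)->EXIT | p2:(2,0)->(1,0) | p3:(2,4)->(1,4)
Step 4: p0:(0,2)->(0,1)->EXIT | p1:escaped | p2:(1,0)->(0,0) | p3:(1,4)->(0,4)
Step 5: p0:escaped | p1:escaped | p2:(0,0)->(0,1)->EXIT | p3:(0,4)->(0,3)
Step 6: p0:escaped | p1:escaped | p2:escaped | p3:(0,3)->(0,2)
Step 7: p0:escaped | p1:escaped | p2:escaped | p3:(0,2)->(0,1)->EXIT
Exit steps: [4, 3, 5, 7]
First to escape: p1 at step 3

Answer: 1 3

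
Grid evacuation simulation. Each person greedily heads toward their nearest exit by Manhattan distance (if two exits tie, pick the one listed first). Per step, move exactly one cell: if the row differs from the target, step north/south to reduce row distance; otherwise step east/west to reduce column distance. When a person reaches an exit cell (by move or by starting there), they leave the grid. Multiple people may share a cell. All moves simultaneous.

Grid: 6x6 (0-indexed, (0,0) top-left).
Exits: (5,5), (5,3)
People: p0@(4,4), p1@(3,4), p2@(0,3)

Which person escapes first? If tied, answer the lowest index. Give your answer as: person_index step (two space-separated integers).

Step 1: p0:(4,4)->(5,4) | p1:(3,4)->(4,4) | p2:(0,3)->(1,3)
Step 2: p0:(5,4)->(5,5)->EXIT | p1:(4,4)->(5,4) | p2:(1,3)->(2,3)
Step 3: p0:escaped | p1:(5,4)->(5,5)->EXIT | p2:(2,3)->(3,3)
Step 4: p0:escaped | p1:escaped | p2:(3,3)->(4,3)
Step 5: p0:escaped | p1:escaped | p2:(4,3)->(5,3)->EXIT
Exit steps: [2, 3, 5]
First to escape: p0 at step 2

Answer: 0 2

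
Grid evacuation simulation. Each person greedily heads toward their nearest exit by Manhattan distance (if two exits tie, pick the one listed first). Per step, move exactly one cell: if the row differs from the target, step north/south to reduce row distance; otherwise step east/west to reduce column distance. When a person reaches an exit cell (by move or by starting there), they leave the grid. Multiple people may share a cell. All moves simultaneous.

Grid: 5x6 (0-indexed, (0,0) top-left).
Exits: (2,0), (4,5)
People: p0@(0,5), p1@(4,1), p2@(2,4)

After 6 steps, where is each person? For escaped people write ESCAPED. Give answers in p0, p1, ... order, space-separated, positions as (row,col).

Step 1: p0:(0,5)->(1,5) | p1:(4,1)->(3,1) | p2:(2,4)->(3,4)
Step 2: p0:(1,5)->(2,5) | p1:(3,1)->(2,1) | p2:(3,4)->(4,4)
Step 3: p0:(2,5)->(3,5) | p1:(2,1)->(2,0)->EXIT | p2:(4,4)->(4,5)->EXIT
Step 4: p0:(3,5)->(4,5)->EXIT | p1:escaped | p2:escaped

ESCAPED ESCAPED ESCAPED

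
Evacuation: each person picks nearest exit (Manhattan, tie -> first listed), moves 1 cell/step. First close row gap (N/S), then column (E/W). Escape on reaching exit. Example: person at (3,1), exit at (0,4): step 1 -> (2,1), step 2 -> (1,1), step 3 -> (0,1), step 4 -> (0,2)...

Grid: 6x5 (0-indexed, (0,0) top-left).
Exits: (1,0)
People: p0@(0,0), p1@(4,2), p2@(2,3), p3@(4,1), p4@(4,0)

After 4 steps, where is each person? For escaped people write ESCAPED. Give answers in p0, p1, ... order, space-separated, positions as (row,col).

Step 1: p0:(0,0)->(1,0)->EXIT | p1:(4,2)->(3,2) | p2:(2,3)->(1,3) | p3:(4,1)->(3,1) | p4:(4,0)->(3,0)
Step 2: p0:escaped | p1:(3,2)->(2,2) | p2:(1,3)->(1,2) | p3:(3,1)->(2,1) | p4:(3,0)->(2,0)
Step 3: p0:escaped | p1:(2,2)->(1,2) | p2:(1,2)->(1,1) | p3:(2,1)->(1,1) | p4:(2,0)->(1,0)->EXIT
Step 4: p0:escaped | p1:(1,2)->(1,1) | p2:(1,1)->(1,0)->EXIT | p3:(1,1)->(1,0)->EXIT | p4:escaped

ESCAPED (1,1) ESCAPED ESCAPED ESCAPED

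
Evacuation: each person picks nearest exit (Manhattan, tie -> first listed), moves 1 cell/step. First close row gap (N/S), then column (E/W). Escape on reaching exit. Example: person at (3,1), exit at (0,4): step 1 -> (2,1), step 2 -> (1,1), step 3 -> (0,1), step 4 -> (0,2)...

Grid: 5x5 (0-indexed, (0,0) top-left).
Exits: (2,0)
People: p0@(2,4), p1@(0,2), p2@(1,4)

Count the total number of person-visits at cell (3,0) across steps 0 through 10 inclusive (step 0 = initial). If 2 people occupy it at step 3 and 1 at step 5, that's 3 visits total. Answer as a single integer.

Answer: 0

Derivation:
Step 0: p0@(2,4) p1@(0,2) p2@(1,4) -> at (3,0): 0 [-], cum=0
Step 1: p0@(2,3) p1@(1,2) p2@(2,4) -> at (3,0): 0 [-], cum=0
Step 2: p0@(2,2) p1@(2,2) p2@(2,3) -> at (3,0): 0 [-], cum=0
Step 3: p0@(2,1) p1@(2,1) p2@(2,2) -> at (3,0): 0 [-], cum=0
Step 4: p0@ESC p1@ESC p2@(2,1) -> at (3,0): 0 [-], cum=0
Step 5: p0@ESC p1@ESC p2@ESC -> at (3,0): 0 [-], cum=0
Total visits = 0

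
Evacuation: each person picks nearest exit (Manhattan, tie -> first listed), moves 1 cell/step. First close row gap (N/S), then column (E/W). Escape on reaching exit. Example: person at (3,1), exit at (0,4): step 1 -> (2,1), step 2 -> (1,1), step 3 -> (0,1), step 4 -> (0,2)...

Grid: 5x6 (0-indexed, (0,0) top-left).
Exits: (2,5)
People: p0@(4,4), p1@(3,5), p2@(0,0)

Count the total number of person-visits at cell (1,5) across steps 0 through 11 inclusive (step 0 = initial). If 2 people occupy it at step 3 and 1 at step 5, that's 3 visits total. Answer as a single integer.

Step 0: p0@(4,4) p1@(3,5) p2@(0,0) -> at (1,5): 0 [-], cum=0
Step 1: p0@(3,4) p1@ESC p2@(1,0) -> at (1,5): 0 [-], cum=0
Step 2: p0@(2,4) p1@ESC p2@(2,0) -> at (1,5): 0 [-], cum=0
Step 3: p0@ESC p1@ESC p2@(2,1) -> at (1,5): 0 [-], cum=0
Step 4: p0@ESC p1@ESC p2@(2,2) -> at (1,5): 0 [-], cum=0
Step 5: p0@ESC p1@ESC p2@(2,3) -> at (1,5): 0 [-], cum=0
Step 6: p0@ESC p1@ESC p2@(2,4) -> at (1,5): 0 [-], cum=0
Step 7: p0@ESC p1@ESC p2@ESC -> at (1,5): 0 [-], cum=0
Total visits = 0

Answer: 0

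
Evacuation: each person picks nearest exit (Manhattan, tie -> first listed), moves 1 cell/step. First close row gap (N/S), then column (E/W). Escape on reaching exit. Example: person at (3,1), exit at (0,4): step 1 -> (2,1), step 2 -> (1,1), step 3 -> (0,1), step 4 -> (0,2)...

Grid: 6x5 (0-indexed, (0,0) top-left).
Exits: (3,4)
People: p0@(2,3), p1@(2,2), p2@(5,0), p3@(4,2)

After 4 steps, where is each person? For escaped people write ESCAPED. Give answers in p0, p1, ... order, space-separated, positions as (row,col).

Step 1: p0:(2,3)->(3,3) | p1:(2,2)->(3,2) | p2:(5,0)->(4,0) | p3:(4,2)->(3,2)
Step 2: p0:(3,3)->(3,4)->EXIT | p1:(3,2)->(3,3) | p2:(4,0)->(3,0) | p3:(3,2)->(3,3)
Step 3: p0:escaped | p1:(3,3)->(3,4)->EXIT | p2:(3,0)->(3,1) | p3:(3,3)->(3,4)->EXIT
Step 4: p0:escaped | p1:escaped | p2:(3,1)->(3,2) | p3:escaped

ESCAPED ESCAPED (3,2) ESCAPED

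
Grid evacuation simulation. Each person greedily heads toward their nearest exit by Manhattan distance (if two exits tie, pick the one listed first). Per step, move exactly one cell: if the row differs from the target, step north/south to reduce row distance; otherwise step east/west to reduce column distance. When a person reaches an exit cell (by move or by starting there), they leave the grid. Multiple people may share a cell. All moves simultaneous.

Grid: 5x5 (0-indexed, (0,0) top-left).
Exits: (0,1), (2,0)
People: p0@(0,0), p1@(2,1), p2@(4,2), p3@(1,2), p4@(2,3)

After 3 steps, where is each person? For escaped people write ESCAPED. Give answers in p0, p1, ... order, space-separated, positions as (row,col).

Step 1: p0:(0,0)->(0,1)->EXIT | p1:(2,1)->(2,0)->EXIT | p2:(4,2)->(3,2) | p3:(1,2)->(0,2) | p4:(2,3)->(2,2)
Step 2: p0:escaped | p1:escaped | p2:(3,2)->(2,2) | p3:(0,2)->(0,1)->EXIT | p4:(2,2)->(2,1)
Step 3: p0:escaped | p1:escaped | p2:(2,2)->(2,1) | p3:escaped | p4:(2,1)->(2,0)->EXIT

ESCAPED ESCAPED (2,1) ESCAPED ESCAPED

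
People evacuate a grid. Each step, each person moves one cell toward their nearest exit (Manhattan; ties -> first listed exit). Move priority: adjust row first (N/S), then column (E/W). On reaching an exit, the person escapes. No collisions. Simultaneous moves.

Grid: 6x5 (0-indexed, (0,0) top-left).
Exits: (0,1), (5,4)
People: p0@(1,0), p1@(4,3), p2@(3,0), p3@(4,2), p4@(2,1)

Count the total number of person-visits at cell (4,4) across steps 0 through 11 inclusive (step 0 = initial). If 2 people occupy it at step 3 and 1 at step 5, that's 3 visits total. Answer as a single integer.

Step 0: p0@(1,0) p1@(4,3) p2@(3,0) p3@(4,2) p4@(2,1) -> at (4,4): 0 [-], cum=0
Step 1: p0@(0,0) p1@(5,3) p2@(2,0) p3@(5,2) p4@(1,1) -> at (4,4): 0 [-], cum=0
Step 2: p0@ESC p1@ESC p2@(1,0) p3@(5,3) p4@ESC -> at (4,4): 0 [-], cum=0
Step 3: p0@ESC p1@ESC p2@(0,0) p3@ESC p4@ESC -> at (4,4): 0 [-], cum=0
Step 4: p0@ESC p1@ESC p2@ESC p3@ESC p4@ESC -> at (4,4): 0 [-], cum=0
Total visits = 0

Answer: 0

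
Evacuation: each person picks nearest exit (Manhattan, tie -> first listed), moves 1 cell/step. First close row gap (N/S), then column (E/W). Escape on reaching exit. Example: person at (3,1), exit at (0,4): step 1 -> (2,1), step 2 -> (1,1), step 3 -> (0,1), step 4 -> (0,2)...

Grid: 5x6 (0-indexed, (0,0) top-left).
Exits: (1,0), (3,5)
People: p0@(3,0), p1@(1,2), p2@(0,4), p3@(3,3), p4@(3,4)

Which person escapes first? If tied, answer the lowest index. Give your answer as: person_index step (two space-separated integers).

Answer: 4 1

Derivation:
Step 1: p0:(3,0)->(2,0) | p1:(1,2)->(1,1) | p2:(0,4)->(1,4) | p3:(3,3)->(3,4) | p4:(3,4)->(3,5)->EXIT
Step 2: p0:(2,0)->(1,0)->EXIT | p1:(1,1)->(1,0)->EXIT | p2:(1,4)->(2,4) | p3:(3,4)->(3,5)->EXIT | p4:escaped
Step 3: p0:escaped | p1:escaped | p2:(2,4)->(3,4) | p3:escaped | p4:escaped
Step 4: p0:escaped | p1:escaped | p2:(3,4)->(3,5)->EXIT | p3:escaped | p4:escaped
Exit steps: [2, 2, 4, 2, 1]
First to escape: p4 at step 1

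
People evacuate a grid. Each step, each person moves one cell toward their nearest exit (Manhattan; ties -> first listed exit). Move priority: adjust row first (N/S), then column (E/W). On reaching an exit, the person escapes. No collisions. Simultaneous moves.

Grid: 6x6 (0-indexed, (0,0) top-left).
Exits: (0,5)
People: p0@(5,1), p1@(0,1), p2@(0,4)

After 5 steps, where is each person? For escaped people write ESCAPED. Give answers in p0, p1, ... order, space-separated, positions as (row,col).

Step 1: p0:(5,1)->(4,1) | p1:(0,1)->(0,2) | p2:(0,4)->(0,5)->EXIT
Step 2: p0:(4,1)->(3,1) | p1:(0,2)->(0,3) | p2:escaped
Step 3: p0:(3,1)->(2,1) | p1:(0,3)->(0,4) | p2:escaped
Step 4: p0:(2,1)->(1,1) | p1:(0,4)->(0,5)->EXIT | p2:escaped
Step 5: p0:(1,1)->(0,1) | p1:escaped | p2:escaped

(0,1) ESCAPED ESCAPED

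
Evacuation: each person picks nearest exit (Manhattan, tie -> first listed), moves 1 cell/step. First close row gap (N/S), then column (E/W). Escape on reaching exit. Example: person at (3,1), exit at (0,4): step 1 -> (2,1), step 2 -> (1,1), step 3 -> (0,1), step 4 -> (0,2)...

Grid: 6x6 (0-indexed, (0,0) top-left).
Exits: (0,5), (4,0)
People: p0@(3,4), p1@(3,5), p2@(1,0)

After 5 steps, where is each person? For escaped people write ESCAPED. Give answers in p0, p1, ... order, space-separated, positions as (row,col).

Step 1: p0:(3,4)->(2,4) | p1:(3,5)->(2,5) | p2:(1,0)->(2,0)
Step 2: p0:(2,4)->(1,4) | p1:(2,5)->(1,5) | p2:(2,0)->(3,0)
Step 3: p0:(1,4)->(0,4) | p1:(1,5)->(0,5)->EXIT | p2:(3,0)->(4,0)->EXIT
Step 4: p0:(0,4)->(0,5)->EXIT | p1:escaped | p2:escaped

ESCAPED ESCAPED ESCAPED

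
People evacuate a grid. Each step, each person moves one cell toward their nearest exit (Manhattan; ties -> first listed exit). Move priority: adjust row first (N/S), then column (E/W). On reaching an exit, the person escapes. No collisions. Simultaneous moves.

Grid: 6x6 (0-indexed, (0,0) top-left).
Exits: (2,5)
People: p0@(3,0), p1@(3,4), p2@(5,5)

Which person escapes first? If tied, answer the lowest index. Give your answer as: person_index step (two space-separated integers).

Step 1: p0:(3,0)->(2,0) | p1:(3,4)->(2,4) | p2:(5,5)->(4,5)
Step 2: p0:(2,0)->(2,1) | p1:(2,4)->(2,5)->EXIT | p2:(4,5)->(3,5)
Step 3: p0:(2,1)->(2,2) | p1:escaped | p2:(3,5)->(2,5)->EXIT
Step 4: p0:(2,2)->(2,3) | p1:escaped | p2:escaped
Step 5: p0:(2,3)->(2,4) | p1:escaped | p2:escaped
Step 6: p0:(2,4)->(2,5)->EXIT | p1:escaped | p2:escaped
Exit steps: [6, 2, 3]
First to escape: p1 at step 2

Answer: 1 2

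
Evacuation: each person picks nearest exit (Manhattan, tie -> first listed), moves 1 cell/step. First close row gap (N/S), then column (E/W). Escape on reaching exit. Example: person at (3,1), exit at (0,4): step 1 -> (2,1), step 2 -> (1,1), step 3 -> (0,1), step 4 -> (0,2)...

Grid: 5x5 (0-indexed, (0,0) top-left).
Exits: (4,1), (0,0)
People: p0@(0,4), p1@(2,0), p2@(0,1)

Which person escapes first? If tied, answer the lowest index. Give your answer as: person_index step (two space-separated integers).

Answer: 2 1

Derivation:
Step 1: p0:(0,4)->(0,3) | p1:(2,0)->(1,0) | p2:(0,1)->(0,0)->EXIT
Step 2: p0:(0,3)->(0,2) | p1:(1,0)->(0,0)->EXIT | p2:escaped
Step 3: p0:(0,2)->(0,1) | p1:escaped | p2:escaped
Step 4: p0:(0,1)->(0,0)->EXIT | p1:escaped | p2:escaped
Exit steps: [4, 2, 1]
First to escape: p2 at step 1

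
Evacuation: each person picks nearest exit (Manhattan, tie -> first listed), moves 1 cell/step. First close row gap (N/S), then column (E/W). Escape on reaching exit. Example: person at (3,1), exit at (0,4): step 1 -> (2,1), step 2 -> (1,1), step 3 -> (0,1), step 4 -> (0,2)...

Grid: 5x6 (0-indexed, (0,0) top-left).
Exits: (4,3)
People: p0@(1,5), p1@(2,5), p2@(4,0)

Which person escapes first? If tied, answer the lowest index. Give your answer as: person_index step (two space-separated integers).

Step 1: p0:(1,5)->(2,5) | p1:(2,5)->(3,5) | p2:(4,0)->(4,1)
Step 2: p0:(2,5)->(3,5) | p1:(3,5)->(4,5) | p2:(4,1)->(4,2)
Step 3: p0:(3,5)->(4,5) | p1:(4,5)->(4,4) | p2:(4,2)->(4,3)->EXIT
Step 4: p0:(4,5)->(4,4) | p1:(4,4)->(4,3)->EXIT | p2:escaped
Step 5: p0:(4,4)->(4,3)->EXIT | p1:escaped | p2:escaped
Exit steps: [5, 4, 3]
First to escape: p2 at step 3

Answer: 2 3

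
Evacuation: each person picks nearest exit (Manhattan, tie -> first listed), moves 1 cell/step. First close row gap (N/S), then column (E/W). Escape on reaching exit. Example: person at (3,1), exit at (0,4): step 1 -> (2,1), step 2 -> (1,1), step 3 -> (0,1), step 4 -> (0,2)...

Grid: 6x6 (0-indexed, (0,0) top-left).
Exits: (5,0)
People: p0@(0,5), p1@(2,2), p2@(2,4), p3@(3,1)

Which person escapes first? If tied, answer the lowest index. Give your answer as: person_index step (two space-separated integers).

Step 1: p0:(0,5)->(1,5) | p1:(2,2)->(3,2) | p2:(2,4)->(3,4) | p3:(3,1)->(4,1)
Step 2: p0:(1,5)->(2,5) | p1:(3,2)->(4,2) | p2:(3,4)->(4,4) | p3:(4,1)->(5,1)
Step 3: p0:(2,5)->(3,5) | p1:(4,2)->(5,2) | p2:(4,4)->(5,4) | p3:(5,1)->(5,0)->EXIT
Step 4: p0:(3,5)->(4,5) | p1:(5,2)->(5,1) | p2:(5,4)->(5,3) | p3:escaped
Step 5: p0:(4,5)->(5,5) | p1:(5,1)->(5,0)->EXIT | p2:(5,3)->(5,2) | p3:escaped
Step 6: p0:(5,5)->(5,4) | p1:escaped | p2:(5,2)->(5,1) | p3:escaped
Step 7: p0:(5,4)->(5,3) | p1:escaped | p2:(5,1)->(5,0)->EXIT | p3:escaped
Step 8: p0:(5,3)->(5,2) | p1:escaped | p2:escaped | p3:escaped
Step 9: p0:(5,2)->(5,1) | p1:escaped | p2:escaped | p3:escaped
Step 10: p0:(5,1)->(5,0)->EXIT | p1:escaped | p2:escaped | p3:escaped
Exit steps: [10, 5, 7, 3]
First to escape: p3 at step 3

Answer: 3 3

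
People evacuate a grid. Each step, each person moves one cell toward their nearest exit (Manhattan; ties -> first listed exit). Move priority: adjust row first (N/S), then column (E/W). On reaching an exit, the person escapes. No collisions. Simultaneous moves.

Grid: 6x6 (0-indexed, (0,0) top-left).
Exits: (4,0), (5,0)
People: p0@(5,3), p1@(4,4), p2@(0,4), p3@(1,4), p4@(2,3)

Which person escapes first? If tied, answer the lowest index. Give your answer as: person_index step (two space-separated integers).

Step 1: p0:(5,3)->(5,2) | p1:(4,4)->(4,3) | p2:(0,4)->(1,4) | p3:(1,4)->(2,4) | p4:(2,3)->(3,3)
Step 2: p0:(5,2)->(5,1) | p1:(4,3)->(4,2) | p2:(1,4)->(2,4) | p3:(2,4)->(3,4) | p4:(3,3)->(4,3)
Step 3: p0:(5,1)->(5,0)->EXIT | p1:(4,2)->(4,1) | p2:(2,4)->(3,4) | p3:(3,4)->(4,4) | p4:(4,3)->(4,2)
Step 4: p0:escaped | p1:(4,1)->(4,0)->EXIT | p2:(3,4)->(4,4) | p3:(4,4)->(4,3) | p4:(4,2)->(4,1)
Step 5: p0:escaped | p1:escaped | p2:(4,4)->(4,3) | p3:(4,3)->(4,2) | p4:(4,1)->(4,0)->EXIT
Step 6: p0:escaped | p1:escaped | p2:(4,3)->(4,2) | p3:(4,2)->(4,1) | p4:escaped
Step 7: p0:escaped | p1:escaped | p2:(4,2)->(4,1) | p3:(4,1)->(4,0)->EXIT | p4:escaped
Step 8: p0:escaped | p1:escaped | p2:(4,1)->(4,0)->EXIT | p3:escaped | p4:escaped
Exit steps: [3, 4, 8, 7, 5]
First to escape: p0 at step 3

Answer: 0 3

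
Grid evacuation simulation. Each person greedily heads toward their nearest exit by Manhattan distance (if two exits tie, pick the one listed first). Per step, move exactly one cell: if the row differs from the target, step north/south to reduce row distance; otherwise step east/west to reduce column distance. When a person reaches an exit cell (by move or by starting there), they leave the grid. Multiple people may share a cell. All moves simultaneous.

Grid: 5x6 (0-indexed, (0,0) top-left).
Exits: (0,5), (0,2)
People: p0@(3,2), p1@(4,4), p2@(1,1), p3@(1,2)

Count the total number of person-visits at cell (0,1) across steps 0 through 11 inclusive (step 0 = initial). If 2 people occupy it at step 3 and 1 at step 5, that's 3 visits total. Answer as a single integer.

Step 0: p0@(3,2) p1@(4,4) p2@(1,1) p3@(1,2) -> at (0,1): 0 [-], cum=0
Step 1: p0@(2,2) p1@(3,4) p2@(0,1) p3@ESC -> at (0,1): 1 [p2], cum=1
Step 2: p0@(1,2) p1@(2,4) p2@ESC p3@ESC -> at (0,1): 0 [-], cum=1
Step 3: p0@ESC p1@(1,4) p2@ESC p3@ESC -> at (0,1): 0 [-], cum=1
Step 4: p0@ESC p1@(0,4) p2@ESC p3@ESC -> at (0,1): 0 [-], cum=1
Step 5: p0@ESC p1@ESC p2@ESC p3@ESC -> at (0,1): 0 [-], cum=1
Total visits = 1

Answer: 1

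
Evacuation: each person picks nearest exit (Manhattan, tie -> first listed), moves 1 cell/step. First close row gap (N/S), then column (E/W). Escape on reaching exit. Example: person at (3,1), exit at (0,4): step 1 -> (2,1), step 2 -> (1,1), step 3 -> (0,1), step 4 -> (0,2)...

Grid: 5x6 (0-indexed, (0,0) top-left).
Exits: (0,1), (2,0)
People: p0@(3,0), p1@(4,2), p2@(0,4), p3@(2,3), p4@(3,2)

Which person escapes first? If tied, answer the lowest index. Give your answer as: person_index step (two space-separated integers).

Answer: 0 1

Derivation:
Step 1: p0:(3,0)->(2,0)->EXIT | p1:(4,2)->(3,2) | p2:(0,4)->(0,3) | p3:(2,3)->(2,2) | p4:(3,2)->(2,2)
Step 2: p0:escaped | p1:(3,2)->(2,2) | p2:(0,3)->(0,2) | p3:(2,2)->(2,1) | p4:(2,2)->(2,1)
Step 3: p0:escaped | p1:(2,2)->(2,1) | p2:(0,2)->(0,1)->EXIT | p3:(2,1)->(2,0)->EXIT | p4:(2,1)->(2,0)->EXIT
Step 4: p0:escaped | p1:(2,1)->(2,0)->EXIT | p2:escaped | p3:escaped | p4:escaped
Exit steps: [1, 4, 3, 3, 3]
First to escape: p0 at step 1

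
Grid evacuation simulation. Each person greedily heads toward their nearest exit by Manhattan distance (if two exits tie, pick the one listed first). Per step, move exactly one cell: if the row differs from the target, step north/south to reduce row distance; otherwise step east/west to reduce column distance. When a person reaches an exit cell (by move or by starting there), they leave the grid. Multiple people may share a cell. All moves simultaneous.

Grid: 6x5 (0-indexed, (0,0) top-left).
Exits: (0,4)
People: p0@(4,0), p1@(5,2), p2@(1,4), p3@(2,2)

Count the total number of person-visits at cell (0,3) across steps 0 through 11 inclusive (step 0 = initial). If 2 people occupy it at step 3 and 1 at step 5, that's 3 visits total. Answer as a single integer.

Answer: 3

Derivation:
Step 0: p0@(4,0) p1@(5,2) p2@(1,4) p3@(2,2) -> at (0,3): 0 [-], cum=0
Step 1: p0@(3,0) p1@(4,2) p2@ESC p3@(1,2) -> at (0,3): 0 [-], cum=0
Step 2: p0@(2,0) p1@(3,2) p2@ESC p3@(0,2) -> at (0,3): 0 [-], cum=0
Step 3: p0@(1,0) p1@(2,2) p2@ESC p3@(0,3) -> at (0,3): 1 [p3], cum=1
Step 4: p0@(0,0) p1@(1,2) p2@ESC p3@ESC -> at (0,3): 0 [-], cum=1
Step 5: p0@(0,1) p1@(0,2) p2@ESC p3@ESC -> at (0,3): 0 [-], cum=1
Step 6: p0@(0,2) p1@(0,3) p2@ESC p3@ESC -> at (0,3): 1 [p1], cum=2
Step 7: p0@(0,3) p1@ESC p2@ESC p3@ESC -> at (0,3): 1 [p0], cum=3
Step 8: p0@ESC p1@ESC p2@ESC p3@ESC -> at (0,3): 0 [-], cum=3
Total visits = 3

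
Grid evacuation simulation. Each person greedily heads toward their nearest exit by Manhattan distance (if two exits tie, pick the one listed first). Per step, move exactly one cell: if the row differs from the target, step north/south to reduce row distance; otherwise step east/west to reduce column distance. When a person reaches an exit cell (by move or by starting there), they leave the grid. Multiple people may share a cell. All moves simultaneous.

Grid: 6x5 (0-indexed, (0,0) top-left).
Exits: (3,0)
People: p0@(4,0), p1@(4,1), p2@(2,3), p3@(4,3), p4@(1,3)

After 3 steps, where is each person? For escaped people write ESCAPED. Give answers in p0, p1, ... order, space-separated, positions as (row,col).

Step 1: p0:(4,0)->(3,0)->EXIT | p1:(4,1)->(3,1) | p2:(2,3)->(3,3) | p3:(4,3)->(3,3) | p4:(1,3)->(2,3)
Step 2: p0:escaped | p1:(3,1)->(3,0)->EXIT | p2:(3,3)->(3,2) | p3:(3,3)->(3,2) | p4:(2,3)->(3,3)
Step 3: p0:escaped | p1:escaped | p2:(3,2)->(3,1) | p3:(3,2)->(3,1) | p4:(3,3)->(3,2)

ESCAPED ESCAPED (3,1) (3,1) (3,2)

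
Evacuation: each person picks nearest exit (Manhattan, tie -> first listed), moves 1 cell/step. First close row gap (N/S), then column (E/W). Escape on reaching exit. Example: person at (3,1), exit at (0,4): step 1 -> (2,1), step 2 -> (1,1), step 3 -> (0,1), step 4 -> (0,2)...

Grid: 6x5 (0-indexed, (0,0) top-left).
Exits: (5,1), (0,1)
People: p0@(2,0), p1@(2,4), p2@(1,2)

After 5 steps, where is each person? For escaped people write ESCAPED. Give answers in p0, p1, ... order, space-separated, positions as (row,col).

Step 1: p0:(2,0)->(1,0) | p1:(2,4)->(1,4) | p2:(1,2)->(0,2)
Step 2: p0:(1,0)->(0,0) | p1:(1,4)->(0,4) | p2:(0,2)->(0,1)->EXIT
Step 3: p0:(0,0)->(0,1)->EXIT | p1:(0,4)->(0,3) | p2:escaped
Step 4: p0:escaped | p1:(0,3)->(0,2) | p2:escaped
Step 5: p0:escaped | p1:(0,2)->(0,1)->EXIT | p2:escaped

ESCAPED ESCAPED ESCAPED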